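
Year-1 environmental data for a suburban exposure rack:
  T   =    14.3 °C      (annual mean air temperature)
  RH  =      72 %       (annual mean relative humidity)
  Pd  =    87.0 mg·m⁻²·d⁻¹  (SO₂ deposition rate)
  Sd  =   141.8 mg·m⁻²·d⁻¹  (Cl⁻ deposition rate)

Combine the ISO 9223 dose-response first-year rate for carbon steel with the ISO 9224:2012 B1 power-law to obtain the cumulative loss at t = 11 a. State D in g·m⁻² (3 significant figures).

carbon steel: temperature factor f = -0.054·(4.3) = -0.2322
  sulphur-dioxide contribution → 60.4 μm/a
  chloride contribution → 41.97 μm/a
  total first-year rate 102.4 μm/a
Power-law: D(11) = r_corr · 11^0.523
  D(11) = 102.4 × 11^0.523 = 102.4 × 3.505 = 358.8 μm
  Mass loss = 358.8 μm × 7.85 g/cm³ = 2816 g·m⁻²

D(11) = 2.82e+03 g·m⁻²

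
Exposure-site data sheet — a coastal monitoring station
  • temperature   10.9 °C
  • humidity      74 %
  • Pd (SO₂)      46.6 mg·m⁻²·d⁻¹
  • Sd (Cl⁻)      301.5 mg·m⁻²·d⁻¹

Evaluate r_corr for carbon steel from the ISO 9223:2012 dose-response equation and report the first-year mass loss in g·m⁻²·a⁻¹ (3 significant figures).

r_corr = 919 g·m⁻²·a⁻¹

carbon steel: temperature factor f = -0.054·(0.9) = -0.0486
  sulphur-dioxide contribution → 54.6 μm/a
  chloride contribution → 62.47 μm/a
  total first-year rate 117.1 μm/a
Convert to mass loss: 117.1 μm/a × 7.85 g/cm³ = 919 g·m⁻²·a⁻¹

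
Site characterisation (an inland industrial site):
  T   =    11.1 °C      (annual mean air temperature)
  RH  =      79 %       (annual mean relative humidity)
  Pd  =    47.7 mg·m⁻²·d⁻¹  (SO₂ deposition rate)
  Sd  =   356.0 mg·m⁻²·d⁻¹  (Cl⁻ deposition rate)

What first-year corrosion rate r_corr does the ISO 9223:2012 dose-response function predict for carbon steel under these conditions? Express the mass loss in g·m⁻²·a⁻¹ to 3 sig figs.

carbon steel: f(T) = -0.054·(T−10) [T>10 °C] = -0.0594
  sulphur-dioxide contribution → 60.42 μm/a
  chloride contribution → 82.32 μm/a
  total first-year rate 142.7 μm/a
Convert to mass loss: 142.7 μm/a × 7.85 g/cm³ = 1121 g·m⁻²·a⁻¹

r_corr = 1.12e+03 g·m⁻²·a⁻¹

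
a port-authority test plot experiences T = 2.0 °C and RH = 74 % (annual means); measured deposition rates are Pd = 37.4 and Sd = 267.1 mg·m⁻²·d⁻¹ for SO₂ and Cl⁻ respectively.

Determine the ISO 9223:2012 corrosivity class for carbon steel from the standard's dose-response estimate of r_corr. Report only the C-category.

carbon steel: T≤10 °C ⇒ hinge +0.150·(2.0−10) = -1.2000
  Pd branch = 1.77·Pd^0.52·e^(0.02·RH+f) = 15.4 μm/a
  Sd branch = 0.102·Sd^0.62·e^(0.033·RH+0.04·T) = 40.59 μm/a
  sum: 15.4 + 40.59 → r_corr = 55.99 μm/a
ISO 9223 Table 2 (carbon steel): 50 < 56 ≤ 80 μm/a ⇒ C4

C4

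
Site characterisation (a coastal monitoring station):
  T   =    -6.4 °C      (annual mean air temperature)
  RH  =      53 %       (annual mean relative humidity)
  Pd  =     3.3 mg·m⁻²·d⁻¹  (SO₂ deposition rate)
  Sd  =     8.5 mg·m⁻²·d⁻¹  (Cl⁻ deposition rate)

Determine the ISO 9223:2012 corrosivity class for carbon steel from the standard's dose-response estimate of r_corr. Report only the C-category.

carbon steel: f(T) = +0.150·(T−10) [T≤10 °C] = -2.4600
  Pd branch = 1.77·Pd^0.52·e^(0.02·RH+f) = 0.8121 μm/a
  Sd branch = 0.102·Sd^0.62·e^(0.033·RH+0.04·T) = 1.711 μm/a
  sum: 0.8121 + 1.711 → r_corr = 2.523 μm/a
ISO 9223 Table 2 (carbon steel): 1.3 < 2.52 ≤ 25 μm/a ⇒ C2

C2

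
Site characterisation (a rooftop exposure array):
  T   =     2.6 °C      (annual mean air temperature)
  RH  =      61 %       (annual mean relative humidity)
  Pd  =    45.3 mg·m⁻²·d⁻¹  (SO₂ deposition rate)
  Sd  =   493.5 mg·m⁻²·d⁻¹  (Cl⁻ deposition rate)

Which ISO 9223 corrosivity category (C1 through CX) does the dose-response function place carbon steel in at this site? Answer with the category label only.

C4

carbon steel: f(T) = +0.150·(T−10) [T≤10 °C] = -1.1100
  SO₂ term: 1.77·45.3^0.52·exp(0.02·61-1.1100) = 14.35
  Sd branch = 0.102·Sd^0.62·e^(0.033·RH+0.04·T) = 39.61 μm/a
  sum: 14.35 + 39.61 → r_corr = 53.97 μm/a
54 μm/a falls in (50, 80] for carbon steel → category C4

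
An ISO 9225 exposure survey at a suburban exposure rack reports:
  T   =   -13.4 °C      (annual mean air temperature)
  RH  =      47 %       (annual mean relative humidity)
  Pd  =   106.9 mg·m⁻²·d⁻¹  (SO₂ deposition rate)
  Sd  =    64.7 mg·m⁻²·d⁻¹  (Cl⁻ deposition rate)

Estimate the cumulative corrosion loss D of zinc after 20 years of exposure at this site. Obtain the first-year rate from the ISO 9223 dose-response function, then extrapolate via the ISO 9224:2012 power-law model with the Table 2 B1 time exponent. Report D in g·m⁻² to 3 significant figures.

D(20) = 36.5 g·m⁻²

zinc: T≤10 °C ⇒ hinge +0.038·(-13.4−10) = -0.8892
  Pd branch = 0.0129·Pd^0.44·e^(0.046·RH+f) = 0.3598 μm/a
  Sd branch = 0.0175·Sd^0.57·e^(0.008·RH+0.085·T) = 0.08788 μm/a
  r_corr = 0.3598 + 0.08788 = 0.4477 μm/a
ISO 9224: D(t) = r_corr · t^b with b = 0.813 (zinc, B1)
  D(20) = 0.4477 × 20^0.813 = 0.4477 × 11.42 = 5.114 μm
  Mass loss = 5.114 μm × 7.14 g/cm³ = 36.51 g·m⁻²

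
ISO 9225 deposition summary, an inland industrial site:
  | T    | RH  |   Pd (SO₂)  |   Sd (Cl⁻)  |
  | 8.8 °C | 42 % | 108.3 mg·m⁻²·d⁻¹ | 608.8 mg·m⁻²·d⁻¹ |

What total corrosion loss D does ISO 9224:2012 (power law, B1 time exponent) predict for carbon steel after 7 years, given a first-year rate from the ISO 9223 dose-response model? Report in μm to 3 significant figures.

carbon steel: T≤10 °C ⇒ hinge +0.150·(8.8−10) = -0.1800
  sulphur-dioxide contribution → 39.14 μm/a
  chloride contribution → 30.89 μm/a
  ⇒ r_corr(carbon steel) = 70.03 μm/a
Long-term exponent b (ISO 9224 Table 2, B1) = 0.523
  D(7) = 70.03 × 7^0.523 = 70.03 × 2.767 = 193.8 μm

D(7) = 194 μm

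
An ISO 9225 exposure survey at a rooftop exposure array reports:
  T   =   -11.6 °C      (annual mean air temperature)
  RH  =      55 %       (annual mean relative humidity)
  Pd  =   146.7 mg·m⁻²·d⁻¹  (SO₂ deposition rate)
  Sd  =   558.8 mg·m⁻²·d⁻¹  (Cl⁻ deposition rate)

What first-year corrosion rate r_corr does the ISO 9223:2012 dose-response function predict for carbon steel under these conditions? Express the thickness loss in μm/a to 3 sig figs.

carbon steel: temperature factor f = +0.150·(-21.6) = -3.2400
  Pd branch = 1.77·Pd^0.52·e^(0.02·RH+f) = 2.787 μm/a
  Sd branch = 0.102·Sd^0.62·e^(0.033·RH+0.04·T) = 19.89 μm/a
  r_corr = 2.787 + 19.89 = 22.68 μm/a

r_corr = 22.7 μm/a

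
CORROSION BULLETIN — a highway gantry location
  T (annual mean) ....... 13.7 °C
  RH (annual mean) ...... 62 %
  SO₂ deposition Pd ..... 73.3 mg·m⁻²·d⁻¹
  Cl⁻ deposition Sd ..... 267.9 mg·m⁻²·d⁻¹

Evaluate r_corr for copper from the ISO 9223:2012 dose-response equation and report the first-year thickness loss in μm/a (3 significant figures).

r_corr = 1.31 μm/a

copper: temperature factor f = -0.080·(3.7) = -0.2960
  SO₂ term: 0.0053·73.3^0.26·exp(0.059·62-0.2960) = 0.467
  Cl⁻ term: 0.01025·267.9^0.27·exp(0.036·62+0.049·13.7) = 0.8456
  sum: 0.467 + 0.8456 → r_corr = 1.313 μm/a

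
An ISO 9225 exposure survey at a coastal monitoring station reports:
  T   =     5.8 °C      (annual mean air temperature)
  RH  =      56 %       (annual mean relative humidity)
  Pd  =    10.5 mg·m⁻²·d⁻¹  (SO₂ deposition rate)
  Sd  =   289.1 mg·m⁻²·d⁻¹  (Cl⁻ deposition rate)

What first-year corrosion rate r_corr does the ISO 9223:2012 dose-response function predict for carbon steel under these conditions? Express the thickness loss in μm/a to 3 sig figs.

carbon steel: temperature factor f = +0.150·(-4.2) = -0.6300
  sulphur-dioxide contribution → 9.813 μm/a
  chloride contribution → 27.4 μm/a
  total first-year rate 37.21 μm/a

r_corr = 37.2 μm/a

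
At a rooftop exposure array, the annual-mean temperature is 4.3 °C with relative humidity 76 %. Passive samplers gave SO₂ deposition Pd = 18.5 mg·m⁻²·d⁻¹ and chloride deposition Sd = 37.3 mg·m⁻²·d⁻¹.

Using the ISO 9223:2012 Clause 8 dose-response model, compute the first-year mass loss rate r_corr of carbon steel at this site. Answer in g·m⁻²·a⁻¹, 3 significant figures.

r_corr = 233 g·m⁻²·a⁻¹

carbon steel: temperature factor f = +0.150·(-5.7) = -0.8550
  Pd branch = 1.77·Pd^0.52·e^(0.02·RH+f) = 15.69 μm/a
  Sd branch = 0.102·Sd^0.62·e^(0.033·RH+0.04·T) = 14.03 μm/a
  r_corr = 15.69 + 14.03 = 29.72 μm/a
Convert to mass loss: 29.72 μm/a × 7.85 g/cm³ = 233.3 g·m⁻²·a⁻¹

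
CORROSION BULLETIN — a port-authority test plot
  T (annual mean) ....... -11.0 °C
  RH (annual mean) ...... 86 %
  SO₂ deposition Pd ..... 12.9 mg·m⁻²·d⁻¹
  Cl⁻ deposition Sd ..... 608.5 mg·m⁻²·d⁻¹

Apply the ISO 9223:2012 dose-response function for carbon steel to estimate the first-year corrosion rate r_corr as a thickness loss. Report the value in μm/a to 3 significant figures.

r_corr = 61.3 μm/a

carbon steel: f(T) = +0.150·(T−10) [T≤10 °C] = -3.1500
  SO₂ term: 1.77·12.9^0.52·exp(0.02·86-3.1500) = 1.601
  Sd branch = 0.102·Sd^0.62·e^(0.033·RH+0.04·T) = 59.74 μm/a
  sum: 1.601 + 59.74 → r_corr = 61.34 μm/a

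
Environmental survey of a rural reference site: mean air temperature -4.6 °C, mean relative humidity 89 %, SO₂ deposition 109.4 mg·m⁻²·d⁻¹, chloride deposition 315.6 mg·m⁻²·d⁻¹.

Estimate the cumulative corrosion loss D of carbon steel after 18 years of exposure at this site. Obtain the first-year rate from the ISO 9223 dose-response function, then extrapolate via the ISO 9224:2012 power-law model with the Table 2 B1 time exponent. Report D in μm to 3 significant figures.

carbon steel: temperature factor f = +0.150·(-14.6) = -2.1900
  Pd branch = 1.77·Pd^0.52·e^(0.02·RH+f) = 13.5 μm/a
  Cl⁻ term: 0.102·315.6^0.62·exp(0.033·89+0.04·-4.6) = 56.71
  sum: 13.5 + 56.71 → r_corr = 70.21 μm/a
Power-law: D(18) = r_corr · 18^0.523
  D(18) = 70.21 × 18^0.523 = 70.21 × 4.534 = 318.3 μm

D(18) = 318 μm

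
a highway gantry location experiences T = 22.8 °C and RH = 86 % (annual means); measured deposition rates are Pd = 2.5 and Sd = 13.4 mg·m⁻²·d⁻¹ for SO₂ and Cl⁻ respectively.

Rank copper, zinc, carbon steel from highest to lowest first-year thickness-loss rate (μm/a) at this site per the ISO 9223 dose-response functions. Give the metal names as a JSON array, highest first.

["carbon steel", "copper", "zinc"]

copper: T>10 °C ⇒ hinge -0.080·(22.8−10) = -1.0240
  SO₂ term: 0.0053·2.5^0.26·exp(0.059·86-1.0240) = 0.386
  Sd branch = 0.01025·Sd^0.27·e^(0.036·RH+0.049·T) = 1.396 μm/a
  r_corr = 0.386 + 1.396 = 1.782 μm/a
zinc: f(T) = -0.071·(T−10) [T>10 °C] = -0.9088
  Pd branch = 0.0129·Pd^0.44·e^(0.046·RH+f) = 0.4065 μm/a
  Cl⁻ term: 0.0175·13.4^0.57·exp(0.008·86+0.085·22.8) = 1.062
  sum: 0.4065 + 1.062 → r_corr = 1.468 μm/a
carbon steel: temperature factor f = -0.054·(12.8) = -0.6912
  SO₂ term: 1.77·2.5^0.52·exp(0.02·86-0.6912) = 7.975
  Sd branch = 0.102·Sd^0.62·e^(0.033·RH+0.04·T) = 21.68 μm/a
  r_corr = 7.975 + 21.68 = 29.65 μm/a
Ordering by μm/a: carbon steel (29.7) > copper (1.78) > zinc (1.47)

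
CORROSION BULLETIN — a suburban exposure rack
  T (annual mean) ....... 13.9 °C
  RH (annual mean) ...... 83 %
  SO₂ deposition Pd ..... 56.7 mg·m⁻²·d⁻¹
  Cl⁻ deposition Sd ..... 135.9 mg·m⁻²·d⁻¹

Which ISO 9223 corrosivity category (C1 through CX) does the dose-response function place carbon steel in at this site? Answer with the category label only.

carbon steel: temperature factor f = -0.054·(3.9) = -0.2106
  Pd branch = 1.77·Pd^0.52·e^(0.02·RH+f) = 61.56 μm/a
  Sd branch = 0.102·Sd^0.62·e^(0.033·RH+0.04·T) = 57.84 μm/a
  sum: 61.56 + 57.84 → r_corr = 119.4 μm/a
ISO 9223 Table 2 (carbon steel): 80 < 119 ≤ 200 μm/a ⇒ C5

C5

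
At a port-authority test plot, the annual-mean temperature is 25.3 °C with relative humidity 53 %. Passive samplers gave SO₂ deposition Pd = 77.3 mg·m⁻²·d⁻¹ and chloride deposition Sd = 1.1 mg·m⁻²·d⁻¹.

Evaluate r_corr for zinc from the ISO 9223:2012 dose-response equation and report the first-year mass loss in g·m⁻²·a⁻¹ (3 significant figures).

zinc: T>10 °C ⇒ hinge -0.071·(25.3−10) = -1.0863
  Pd branch = 0.0129·Pd^0.44·e^(0.046·RH+f) = 0.3376 μm/a
  Cl⁻ term: 0.0175·1.1^0.57·exp(0.008·53+0.085·25.3) = 0.2425
  sum: 0.3376 + 0.2425 → r_corr = 0.5801 μm/a
Convert to mass loss: 0.5801 μm/a × 7.14 g/cm³ = 4.142 g·m⁻²·a⁻¹

r_corr = 4.14 g·m⁻²·a⁻¹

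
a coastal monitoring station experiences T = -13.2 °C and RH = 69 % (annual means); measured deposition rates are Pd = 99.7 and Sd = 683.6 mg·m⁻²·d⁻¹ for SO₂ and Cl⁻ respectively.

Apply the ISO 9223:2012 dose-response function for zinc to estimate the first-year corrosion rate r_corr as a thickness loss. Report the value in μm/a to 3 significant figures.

zinc: f(T) = +0.038·(T−10) [T≤10 °C] = -0.8816
  sulphur-dioxide contribution → 0.9674 μm/a
  chloride contribution → 0.4086 μm/a
  ⇒ r_corr(zinc) = 1.376 μm/a

r_corr = 1.38 μm/a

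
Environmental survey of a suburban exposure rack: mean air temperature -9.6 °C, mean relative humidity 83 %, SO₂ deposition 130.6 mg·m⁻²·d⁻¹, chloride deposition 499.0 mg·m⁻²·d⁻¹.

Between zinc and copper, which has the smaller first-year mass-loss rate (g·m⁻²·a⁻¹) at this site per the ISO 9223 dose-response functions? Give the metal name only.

copper

zinc: f(T) = +0.038·(T−10) [T≤10 °C] = -0.7448
  Pd branch = 0.0129·Pd^0.44·e^(0.046·RH+f) = 2.378 μm/a
  Cl⁻ term: 0.0175·499.0^0.57·exp(0.008·83+0.085·-9.6) = 0.5187
  r_corr = 2.378 + 0.5187 = 2.897 μm/a
  mass loss = 2.897 μm/a × 7.14 g/cm³ = 20.69 g·m⁻²·a⁻¹
copper: temperature factor f = +0.126·(-19.6) = -2.4696
  SO₂ term: 0.0053·130.6^0.26·exp(0.059·83-2.4696) = 0.2131
  Cl⁻ term: 0.01025·499.0^0.27·exp(0.036·83+0.049·-9.6) = 0.6801
  sum: 0.2131 + 0.6801 → r_corr = 0.8932 μm/a
  mass loss = 0.8932 μm/a × 8.96 g/cm³ = 8.004 g·m⁻²·a⁻¹
Ordering by g·m⁻²·a⁻¹: zinc (20.7) > copper (8)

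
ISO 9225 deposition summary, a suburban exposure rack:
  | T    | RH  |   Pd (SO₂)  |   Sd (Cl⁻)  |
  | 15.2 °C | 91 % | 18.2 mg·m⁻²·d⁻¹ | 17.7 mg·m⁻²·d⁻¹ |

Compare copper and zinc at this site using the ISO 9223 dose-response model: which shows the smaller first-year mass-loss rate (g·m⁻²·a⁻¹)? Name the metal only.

copper: f(T) = -0.080·(T−10) [T>10 °C] = -0.4160
  SO₂ term: 0.0053·18.2^0.26·exp(0.059·91-0.4160) = 1.596
  Sd branch = 0.01025·Sd^0.27·e^(0.036·RH+0.049·T) = 1.241 μm/a
  r_corr = 1.596 + 1.241 = 2.837 μm/a
  mass loss = 2.837 μm/a × 8.96 g/cm³ = 25.42 g·m⁻²·a⁻¹
zinc: temperature factor f = -0.071·(5.2) = -0.3692
  SO₂ term: 0.0129·18.2^0.44·exp(0.046·91-0.3692) = 2.102
  Sd branch = 0.0175·Sd^0.57·e^(0.008·RH+0.085·T) = 0.6787 μm/a
  sum: 2.102 + 0.6787 → r_corr = 2.781 μm/a
  mass loss = 2.781 μm/a × 7.14 g/cm³ = 19.85 g·m⁻²·a⁻¹
Ordering by g·m⁻²·a⁻¹: copper (25.4) > zinc (19.9)

zinc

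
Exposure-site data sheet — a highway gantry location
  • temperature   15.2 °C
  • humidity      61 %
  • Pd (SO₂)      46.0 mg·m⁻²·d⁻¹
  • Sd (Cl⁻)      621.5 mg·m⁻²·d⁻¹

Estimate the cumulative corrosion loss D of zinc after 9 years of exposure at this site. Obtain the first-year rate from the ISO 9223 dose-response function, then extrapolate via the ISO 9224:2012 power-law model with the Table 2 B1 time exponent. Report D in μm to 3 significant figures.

D(9) = 29.0 μm

zinc: T>10 °C ⇒ hinge -0.071·(15.2−10) = -0.3692
  sulphur-dioxide contribution → 0.7952 μm/a
  chloride contribution → 4.058 μm/a
  total first-year rate 4.854 μm/a
Long-term exponent b (ISO 9224 Table 2, B1) = 0.813
  D(9) = 4.854 × 9^0.813 = 4.854 × 5.968 = 28.96 μm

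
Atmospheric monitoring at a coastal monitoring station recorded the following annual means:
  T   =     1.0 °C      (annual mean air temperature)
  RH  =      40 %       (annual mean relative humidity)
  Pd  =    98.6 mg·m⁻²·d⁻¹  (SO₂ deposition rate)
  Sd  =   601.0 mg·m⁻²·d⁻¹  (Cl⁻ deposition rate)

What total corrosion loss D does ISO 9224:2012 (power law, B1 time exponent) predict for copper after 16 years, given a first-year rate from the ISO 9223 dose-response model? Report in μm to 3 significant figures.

D(16) = 2.00 μm

copper: f(T) = +0.126·(T−10) [T≤10 °C] = -1.1340
  sulphur-dioxide contribution → 0.05958 μm/a
  chloride contribution → 0.2557 μm/a
  total first-year rate 0.3153 μm/a
Long-term exponent b (ISO 9224 Table 2, B1) = 0.667
  D(16) = 0.3153 × 16^0.667 = 0.3153 × 6.355 = 2.004 μm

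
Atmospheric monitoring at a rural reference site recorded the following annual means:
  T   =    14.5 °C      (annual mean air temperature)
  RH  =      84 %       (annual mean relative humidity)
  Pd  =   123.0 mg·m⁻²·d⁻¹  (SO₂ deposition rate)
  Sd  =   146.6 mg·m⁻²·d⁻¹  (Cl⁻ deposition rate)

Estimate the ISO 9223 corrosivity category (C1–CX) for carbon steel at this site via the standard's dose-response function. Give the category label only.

carbon steel: f(T) = -0.054·(T−10) [T>10 °C] = -0.2430
  Pd branch = 1.77·Pd^0.52·e^(0.02·RH+f) = 90.95 μm/a
  Cl⁻ term: 0.102·146.6^0.62·exp(0.033·84+0.04·14.5) = 64.17
  sum: 90.95 + 64.17 → r_corr = 155.1 μm/a
Category bounds: 80…200 μm/a bracket r_corr ⇒ C5

C5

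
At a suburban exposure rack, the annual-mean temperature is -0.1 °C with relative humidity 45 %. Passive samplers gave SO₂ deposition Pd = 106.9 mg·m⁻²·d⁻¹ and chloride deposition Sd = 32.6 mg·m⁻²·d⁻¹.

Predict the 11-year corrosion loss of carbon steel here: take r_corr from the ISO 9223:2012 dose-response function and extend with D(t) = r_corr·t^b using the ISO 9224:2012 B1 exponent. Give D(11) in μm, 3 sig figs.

carbon steel: T≤10 °C ⇒ hinge +0.150·(-0.1−10) = -1.5150
  SO₂ term: 1.77·106.9^0.52·exp(0.02·45-1.5150) = 10.86
  Cl⁻ term: 0.102·32.6^0.62·exp(0.033·45+0.04·-0.1) = 3.89
  sum: 10.86 + 3.89 → r_corr = 14.75 μm/a
Long-term exponent b (ISO 9224 Table 2, B1) = 0.523
  D(11) = 14.75 × 11^0.523 = 14.75 × 3.505 = 51.71 μm

D(11) = 51.7 μm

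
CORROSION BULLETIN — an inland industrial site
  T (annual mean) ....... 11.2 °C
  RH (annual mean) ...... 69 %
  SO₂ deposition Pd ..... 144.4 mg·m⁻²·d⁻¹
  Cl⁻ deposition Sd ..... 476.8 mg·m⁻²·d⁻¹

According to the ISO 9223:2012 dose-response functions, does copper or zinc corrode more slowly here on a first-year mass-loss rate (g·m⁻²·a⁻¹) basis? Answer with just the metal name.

copper: T>10 °C ⇒ hinge -0.080·(11.2−10) = -0.0960
  sulphur-dioxide contribution → 1.028 μm/a
  chloride contribution → 1.125 μm/a
  ⇒ r_corr(copper) = 2.153 μm/a
  mass loss = 2.153 μm/a × 8.96 g/cm³ = 19.29 g·m⁻²·a⁻¹
zinc: temperature factor f = -0.071·(1.2) = -0.0852
  sulphur-dioxide contribution → 2.525 μm/a
  chloride contribution → 2.648 μm/a
  ⇒ r_corr(zinc) = 5.173 μm/a
  mass loss = 5.173 μm/a × 7.14 g/cm³ = 36.93 g·m⁻²·a⁻¹
Ordering by g·m⁻²·a⁻¹: zinc (36.9) > copper (19.3)

copper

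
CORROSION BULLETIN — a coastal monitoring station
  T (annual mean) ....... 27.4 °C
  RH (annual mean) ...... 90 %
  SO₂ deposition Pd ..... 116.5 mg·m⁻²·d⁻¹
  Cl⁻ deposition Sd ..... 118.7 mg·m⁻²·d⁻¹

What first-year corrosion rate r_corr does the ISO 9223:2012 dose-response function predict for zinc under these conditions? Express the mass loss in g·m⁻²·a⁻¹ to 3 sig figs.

zinc: f(T) = -0.071·(T−10) [T>10 °C] = -1.2354
  SO₂ term: 0.0129·116.5^0.44·exp(0.046·90-1.2354) = 1.911
  Cl⁻ term: 0.0175·118.7^0.57·exp(0.008·90+0.085·27.4) = 5.619
  r_corr = 1.911 + 5.619 = 7.53 μm/a
Convert to mass loss: 7.53 μm/a × 7.14 g/cm³ = 53.76 g·m⁻²·a⁻¹

r_corr = 53.8 g·m⁻²·a⁻¹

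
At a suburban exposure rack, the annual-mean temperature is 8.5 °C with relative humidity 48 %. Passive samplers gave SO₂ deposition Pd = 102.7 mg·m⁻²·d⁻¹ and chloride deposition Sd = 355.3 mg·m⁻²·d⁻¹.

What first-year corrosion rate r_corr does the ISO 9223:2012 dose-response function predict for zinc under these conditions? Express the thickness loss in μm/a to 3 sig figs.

zinc: T≤10 °C ⇒ hinge +0.038·(8.5−10) = -0.0570
  SO₂ term: 0.0129·102.7^0.44·exp(0.046·48-0.0570) = 0.8508
  Sd branch = 0.0175·Sd^0.57·e^(0.008·RH+0.085·T) = 1.505 μm/a
  sum: 0.8508 + 1.505 → r_corr = 2.355 μm/a

r_corr = 2.36 μm/a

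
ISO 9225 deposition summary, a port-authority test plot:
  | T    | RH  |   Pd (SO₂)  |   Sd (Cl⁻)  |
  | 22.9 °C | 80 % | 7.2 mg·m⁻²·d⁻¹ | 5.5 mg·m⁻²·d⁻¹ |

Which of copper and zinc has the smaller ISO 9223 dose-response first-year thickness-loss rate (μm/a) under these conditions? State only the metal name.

copper: T>10 °C ⇒ hinge -0.080·(22.9−10) = -1.0320
  SO₂ term: 0.0053·7.2^0.26·exp(0.059·80-1.0320) = 0.3539
  Cl⁻ term: 0.01025·5.5^0.27·exp(0.036·80+0.049·22.9) = 0.8886
  sum: 0.3539 + 0.8886 → r_corr = 1.242 μm/a
zinc: temperature factor f = -0.071·(12.9) = -0.9159
  SO₂ term: 0.0129·7.2^0.44·exp(0.046·80-0.9159) = 0.4878
  Sd branch = 0.0175·Sd^0.57·e^(0.008·RH+0.085·T) = 0.6143 μm/a
  r_corr = 0.4878 + 0.6143 = 1.102 μm/a
Ordering by μm/a: copper (1.24) > zinc (1.1)

zinc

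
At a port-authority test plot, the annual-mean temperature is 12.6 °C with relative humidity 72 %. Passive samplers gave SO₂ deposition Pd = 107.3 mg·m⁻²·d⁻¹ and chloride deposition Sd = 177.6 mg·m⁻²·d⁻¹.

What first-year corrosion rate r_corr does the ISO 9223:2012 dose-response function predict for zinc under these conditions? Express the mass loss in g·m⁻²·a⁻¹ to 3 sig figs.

r_corr = 28.9 g·m⁻²·a⁻¹

zinc: temperature factor f = -0.071·(2.6) = -0.1846
  SO₂ term: 0.0129·107.3^0.44·exp(0.046·72-0.1846) = 2.303
  Cl⁻ term: 0.0175·177.6^0.57·exp(0.008·72+0.085·12.6) = 1.74
  sum: 2.303 + 1.74 → r_corr = 4.043 μm/a
Convert to mass loss: 4.043 μm/a × 7.14 g/cm³ = 28.86 g·m⁻²·a⁻¹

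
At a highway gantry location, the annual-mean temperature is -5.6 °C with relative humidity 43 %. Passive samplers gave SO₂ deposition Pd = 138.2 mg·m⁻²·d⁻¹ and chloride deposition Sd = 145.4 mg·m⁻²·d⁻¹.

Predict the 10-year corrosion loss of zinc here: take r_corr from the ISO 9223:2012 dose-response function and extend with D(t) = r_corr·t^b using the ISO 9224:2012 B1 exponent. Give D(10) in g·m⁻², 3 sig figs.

D(10) = 33.1 g·m⁻²

zinc: temperature factor f = +0.038·(-15.6) = -0.5928
  SO₂ term: 0.0129·138.2^0.44·exp(0.046·43-0.5928) = 0.4508
  Sd branch = 0.0175·Sd^0.57·e^(0.008·RH+0.085·T) = 0.262 μm/a
  r_corr = 0.4508 + 0.262 = 0.7129 μm/a
Long-term exponent b (ISO 9224 Table 2, B1) = 0.813
  D(10) = 0.7129 × 10^0.813 = 0.7129 × 6.501 = 4.635 μm
  Mass loss = 4.635 μm × 7.14 g/cm³ = 33.09 g·m⁻²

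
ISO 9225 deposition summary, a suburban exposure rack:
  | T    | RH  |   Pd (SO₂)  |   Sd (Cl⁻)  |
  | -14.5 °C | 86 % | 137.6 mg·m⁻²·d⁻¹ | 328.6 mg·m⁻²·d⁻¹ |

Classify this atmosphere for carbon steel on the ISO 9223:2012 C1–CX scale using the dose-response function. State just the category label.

carbon steel: temperature factor f = +0.150·(-24.5) = -3.6750
  sulphur-dioxide contribution → 3.243 μm/a
  chloride contribution → 35.45 μm/a
  ⇒ r_corr(carbon steel) = 38.69 μm/a
38.7 μm/a falls in (25, 50] for carbon steel → category C3

C3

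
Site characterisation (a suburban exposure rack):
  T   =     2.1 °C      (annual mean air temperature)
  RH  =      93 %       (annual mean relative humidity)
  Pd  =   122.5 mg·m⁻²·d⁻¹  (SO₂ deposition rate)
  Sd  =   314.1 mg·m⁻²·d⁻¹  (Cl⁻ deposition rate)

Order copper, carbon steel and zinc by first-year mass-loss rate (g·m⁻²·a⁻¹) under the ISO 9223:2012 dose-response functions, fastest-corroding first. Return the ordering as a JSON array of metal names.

["carbon steel", "zinc", "copper"]

copper: temperature factor f = +0.126·(-7.9) = -0.9954
  sulphur-dioxide contribution → 1.651 μm/a
  chloride contribution → 1.526 μm/a
  total first-year rate 3.178 μm/a
  mass loss = 3.178 μm/a × 8.96 g/cm³ = 28.47 g·m⁻²·a⁻¹
carbon steel: temperature factor f = +0.150·(-7.9) = -1.1850
  sulphur-dioxide contribution → 42.36 μm/a
  chloride contribution → 84.36 μm/a
  ⇒ r_corr(carbon steel) = 126.7 μm/a
  mass loss = 126.7 μm/a × 7.85 g/cm³ = 994.7 g·m⁻²·a⁻¹
zinc: f(T) = +0.038·(T−10) [T≤10 °C] = -0.3002
  sulphur-dioxide contribution → 5.714 μm/a
  chloride contribution → 1.167 μm/a
  ⇒ r_corr(zinc) = 6.88 μm/a
  mass loss = 6.88 μm/a × 7.14 g/cm³ = 49.13 g·m⁻²·a⁻¹
Ordering by g·m⁻²·a⁻¹: carbon steel (995) > zinc (49.1) > copper (28.5)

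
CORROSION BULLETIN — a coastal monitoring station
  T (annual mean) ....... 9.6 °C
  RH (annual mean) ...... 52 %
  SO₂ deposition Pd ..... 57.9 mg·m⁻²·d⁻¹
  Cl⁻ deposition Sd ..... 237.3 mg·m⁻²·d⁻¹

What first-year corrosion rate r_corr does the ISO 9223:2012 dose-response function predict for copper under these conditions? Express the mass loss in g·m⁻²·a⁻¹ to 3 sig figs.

copper: f(T) = +0.126·(T−10) [T≤10 °C] = -0.0504
  SO₂ term: 0.0053·57.9^0.26·exp(0.059·52-0.0504) = 0.3112
  Cl⁻ term: 0.01025·237.3^0.27·exp(0.036·52+0.049·9.6) = 0.467
  r_corr = 0.3112 + 0.467 = 0.7783 μm/a
Convert to mass loss: 0.7783 μm/a × 8.96 g/cm³ = 6.973 g·m⁻²·a⁻¹

r_corr = 6.97 g·m⁻²·a⁻¹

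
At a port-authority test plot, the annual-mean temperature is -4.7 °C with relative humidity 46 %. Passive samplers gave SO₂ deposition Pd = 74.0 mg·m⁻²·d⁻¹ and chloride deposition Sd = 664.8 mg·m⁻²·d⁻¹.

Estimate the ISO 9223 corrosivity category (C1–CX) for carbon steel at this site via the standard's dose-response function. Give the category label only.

C3

carbon steel: f(T) = +0.150·(T−10) [T≤10 °C] = -2.2050
  SO₂ term: 1.77·74.0^0.52·exp(0.02·46-2.2050) = 4.591
  Sd branch = 0.102·Sd^0.62·e^(0.033·RH+0.04·T) = 21.69 μm/a
  r_corr = 4.591 + 21.69 = 26.28 μm/a
26.3 μm/a falls in (25, 50] for carbon steel → category C3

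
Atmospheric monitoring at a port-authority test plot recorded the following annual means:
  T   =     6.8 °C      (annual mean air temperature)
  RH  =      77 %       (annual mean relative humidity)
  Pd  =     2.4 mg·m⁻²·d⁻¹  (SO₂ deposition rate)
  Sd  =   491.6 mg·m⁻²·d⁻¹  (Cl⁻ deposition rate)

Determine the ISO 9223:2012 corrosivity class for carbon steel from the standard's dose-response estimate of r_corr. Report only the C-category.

C5

carbon steel: temperature factor f = +0.150·(-3.2) = -0.4800
  SO₂ term: 1.77·2.4^0.52·exp(0.02·77-0.4800) = 8.054
  Cl⁻ term: 0.102·491.6^0.62·exp(0.033·77+0.04·6.8) = 79.26
  sum: 8.054 + 79.26 → r_corr = 87.32 μm/a
ISO 9223 Table 2 (carbon steel): 80 < 87.3 ≤ 200 μm/a ⇒ C5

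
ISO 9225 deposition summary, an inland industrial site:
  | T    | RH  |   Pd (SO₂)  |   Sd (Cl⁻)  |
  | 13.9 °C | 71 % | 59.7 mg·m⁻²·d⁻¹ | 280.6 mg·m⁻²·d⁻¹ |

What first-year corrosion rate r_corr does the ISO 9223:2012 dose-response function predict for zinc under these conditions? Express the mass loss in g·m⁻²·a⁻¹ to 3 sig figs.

zinc: f(T) = -0.071·(T−10) [T>10 °C] = -0.2769
  SO₂ term: 0.0129·59.7^0.44·exp(0.046·71-0.2769) = 1.549
  Sd branch = 0.0175·Sd^0.57·e^(0.008·RH+0.085·T) = 2.502 μm/a
  r_corr = 1.549 + 2.502 = 4.051 μm/a
Convert to mass loss: 4.051 μm/a × 7.14 g/cm³ = 28.93 g·m⁻²·a⁻¹

r_corr = 28.9 g·m⁻²·a⁻¹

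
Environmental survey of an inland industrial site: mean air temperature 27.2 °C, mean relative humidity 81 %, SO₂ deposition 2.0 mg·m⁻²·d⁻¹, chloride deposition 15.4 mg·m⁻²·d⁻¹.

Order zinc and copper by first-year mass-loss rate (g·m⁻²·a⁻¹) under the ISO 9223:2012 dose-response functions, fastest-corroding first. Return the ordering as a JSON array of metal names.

["copper", "zinc"]

zinc: T>10 °C ⇒ hinge -0.071·(27.2−10) = -1.2212
  SO₂ term: 0.0129·2.0^0.44·exp(0.046·81-1.2212) = 0.2142
  Sd branch = 0.0175·Sd^0.57·e^(0.008·RH+0.085·T) = 1.605 μm/a
  r_corr = 0.2142 + 1.605 = 1.819 μm/a
  mass loss = 1.819 μm/a × 7.14 g/cm³ = 12.99 g·m⁻²·a⁻¹
copper: temperature factor f = -0.080·(17.2) = -1.3760
  Pd branch = 0.0053·Pd^0.26·e^(0.059·RH+f) = 0.1907 μm/a
  Cl⁻ term: 0.01025·15.4^0.27·exp(0.036·81+0.049·27.2) = 1.502
  sum: 0.1907 + 1.502 → r_corr = 1.692 μm/a
  mass loss = 1.692 μm/a × 8.96 g/cm³ = 15.16 g·m⁻²·a⁻¹
Ordering by g·m⁻²·a⁻¹: copper (15.2) > zinc (13)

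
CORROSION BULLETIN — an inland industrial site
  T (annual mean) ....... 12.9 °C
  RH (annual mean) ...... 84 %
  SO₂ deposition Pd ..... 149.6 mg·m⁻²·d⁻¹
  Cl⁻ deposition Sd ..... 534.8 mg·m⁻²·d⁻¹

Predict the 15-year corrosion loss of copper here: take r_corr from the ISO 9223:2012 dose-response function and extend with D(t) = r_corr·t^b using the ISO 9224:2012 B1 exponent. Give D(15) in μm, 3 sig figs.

copper: temperature factor f = -0.080·(2.9) = -0.2320
  SO₂ term: 0.0053·149.6^0.26·exp(0.059·84-0.2320) = 2.195
  Cl⁻ term: 0.01025·534.8^0.27·exp(0.036·84+0.049·12.9) = 2.164
  r_corr = 2.195 + 2.164 = 4.358 μm/a
Long-term exponent b (ISO 9224 Table 2, B1) = 0.667
  D(15) = 4.358 × 15^0.667 = 4.358 × 6.088 = 26.53 μm

D(15) = 26.5 μm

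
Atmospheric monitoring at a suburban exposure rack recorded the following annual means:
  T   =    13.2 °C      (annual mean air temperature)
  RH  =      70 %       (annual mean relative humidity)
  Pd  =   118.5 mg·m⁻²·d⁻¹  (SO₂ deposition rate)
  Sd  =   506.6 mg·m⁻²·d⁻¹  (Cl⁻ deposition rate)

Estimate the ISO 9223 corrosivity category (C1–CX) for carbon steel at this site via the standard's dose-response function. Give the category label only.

carbon steel: temperature factor f = -0.054·(3.2) = -0.1728
  sulphur-dioxide contribution → 72.32 μm/a
  chloride contribution → 82.8 μm/a
  ⇒ r_corr(carbon steel) = 155.1 μm/a
155 μm/a falls in (80, 200] for carbon steel → category C5

C5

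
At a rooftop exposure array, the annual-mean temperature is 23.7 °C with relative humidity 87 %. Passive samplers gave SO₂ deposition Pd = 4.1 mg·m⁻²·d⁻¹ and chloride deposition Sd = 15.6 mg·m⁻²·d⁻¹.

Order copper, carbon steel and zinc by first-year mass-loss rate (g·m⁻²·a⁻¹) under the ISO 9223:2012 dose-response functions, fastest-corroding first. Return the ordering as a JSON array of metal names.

["carbon steel", "copper", "zinc"]

copper: temperature factor f = -0.080·(13.7) = -1.0960
  SO₂ term: 0.0053·4.1^0.26·exp(0.059·87-1.0960) = 0.4334
  Sd branch = 0.01025·Sd^0.27·e^(0.036·RH+0.049·T) = 1.576 μm/a
  r_corr = 0.4334 + 1.576 = 2.009 μm/a
  mass loss = 2.009 μm/a × 8.96 g/cm³ = 18 g·m⁻²·a⁻¹
carbon steel: f(T) = -0.054·(T−10) [T>10 °C] = -0.7398
  SO₂ term: 1.77·4.1^0.52·exp(0.02·87-0.7398) = 10.02
  Cl⁻ term: 0.102·15.6^0.62·exp(0.033·87+0.04·23.7) = 25.52
  r_corr = 10.02 + 25.52 = 35.54 μm/a
  mass loss = 35.54 μm/a × 7.85 g/cm³ = 279 g·m⁻²·a⁻¹
zinc: f(T) = -0.071·(T−10) [T>10 °C] = -0.9727
  SO₂ term: 0.0129·4.1^0.44·exp(0.046·87-0.9727) = 0.4964
  Sd branch = 0.0175·Sd^0.57·e^(0.008·RH+0.085·T) = 1.26 μm/a
  sum: 0.4964 + 1.26 → r_corr = 1.756 μm/a
  mass loss = 1.756 μm/a × 7.14 g/cm³ = 12.54 g·m⁻²·a⁻¹
Ordering by g·m⁻²·a⁻¹: carbon steel (279) > copper (18) > zinc (12.5)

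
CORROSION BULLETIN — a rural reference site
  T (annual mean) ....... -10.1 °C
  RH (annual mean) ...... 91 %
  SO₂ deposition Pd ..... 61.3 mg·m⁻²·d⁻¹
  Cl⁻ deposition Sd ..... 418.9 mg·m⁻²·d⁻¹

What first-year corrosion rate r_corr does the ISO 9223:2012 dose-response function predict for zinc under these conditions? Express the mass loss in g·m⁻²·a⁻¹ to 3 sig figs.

r_corr = 20.7 g·m⁻²·a⁻¹

zinc: T≤10 °C ⇒ hinge +0.038·(-10.1−10) = -0.7638
  sulphur-dioxide contribution → 2.417 μm/a
  chloride contribution → 0.4797 μm/a
  ⇒ r_corr(zinc) = 2.897 μm/a
Convert to mass loss: 2.897 μm/a × 7.14 g/cm³ = 20.68 g·m⁻²·a⁻¹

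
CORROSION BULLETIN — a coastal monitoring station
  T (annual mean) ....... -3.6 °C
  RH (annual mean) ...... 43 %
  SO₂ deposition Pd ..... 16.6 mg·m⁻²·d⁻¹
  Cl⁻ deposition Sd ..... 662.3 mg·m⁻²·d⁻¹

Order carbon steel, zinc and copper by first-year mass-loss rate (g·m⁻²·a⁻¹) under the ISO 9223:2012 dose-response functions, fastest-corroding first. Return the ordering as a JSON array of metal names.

carbon steel: temperature factor f = +0.150·(-13.6) = -2.0400
  Pd branch = 1.77·Pd^0.52·e^(0.02·RH+f) = 2.344 μm/a
  Cl⁻ term: 0.102·662.3^0.62·exp(0.033·43+0.04·-3.6) = 20.48
  sum: 2.344 + 20.48 → r_corr = 22.83 μm/a
  mass loss = 22.83 μm/a × 7.85 g/cm³ = 179.2 g·m⁻²·a⁻¹
zinc: T≤10 °C ⇒ hinge +0.038·(-3.6−10) = -0.5168
  SO₂ term: 0.0129·16.6^0.44·exp(0.046·43-0.5168) = 0.1914
  Cl⁻ term: 0.0175·662.3^0.57·exp(0.008·43+0.085·-3.6) = 0.7371
  r_corr = 0.1914 + 0.7371 = 0.9286 μm/a
  mass loss = 0.9286 μm/a × 7.14 g/cm³ = 6.63 g·m⁻²·a⁻¹
copper: temperature factor f = +0.126·(-13.6) = -1.7136
  Pd branch = 0.0053·Pd^0.26·e^(0.059·RH+f) = 0.02507 μm/a
  Sd branch = 0.01025·Sd^0.27·e^(0.036·RH+0.049·T) = 0.2334 μm/a
  r_corr = 0.02507 + 0.2334 = 0.2585 μm/a
  mass loss = 0.2585 μm/a × 8.96 g/cm³ = 2.316 g·m⁻²·a⁻¹
Ordering by g·m⁻²·a⁻¹: carbon steel (179) > zinc (6.63) > copper (2.32)

["carbon steel", "zinc", "copper"]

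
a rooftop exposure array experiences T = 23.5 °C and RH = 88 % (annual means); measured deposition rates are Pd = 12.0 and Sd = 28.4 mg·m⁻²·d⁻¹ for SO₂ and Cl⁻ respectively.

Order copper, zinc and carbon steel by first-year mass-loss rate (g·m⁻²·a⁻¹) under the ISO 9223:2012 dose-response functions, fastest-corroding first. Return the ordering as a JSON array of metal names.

copper: f(T) = -0.080·(T−10) [T>10 °C] = -1.0800
  sulphur-dioxide contribution → 0.6176 μm/a
  chloride contribution → 1.901 μm/a
  total first-year rate 2.519 μm/a
  mass loss = 2.519 μm/a × 8.96 g/cm³ = 22.57 g·m⁻²·a⁻¹
zinc: temperature factor f = -0.071·(13.5) = -0.9585
  sulphur-dioxide contribution → 0.8456 μm/a
  chloride contribution → 1.757 μm/a
  total first-year rate 2.602 μm/a
  mass loss = 2.602 μm/a × 7.14 g/cm³ = 18.58 g·m⁻²·a⁻¹
carbon steel: f(T) = -0.054·(T−10) [T>10 °C] = -0.7290
  sulphur-dioxide contribution → 18.07 μm/a
  chloride contribution → 37.94 μm/a
  ⇒ r_corr(carbon steel) = 56.01 μm/a
  mass loss = 56.01 μm/a × 7.85 g/cm³ = 439.7 g·m⁻²·a⁻¹
Ordering by g·m⁻²·a⁻¹: carbon steel (440) > copper (22.6) > zinc (18.6)

["carbon steel", "copper", "zinc"]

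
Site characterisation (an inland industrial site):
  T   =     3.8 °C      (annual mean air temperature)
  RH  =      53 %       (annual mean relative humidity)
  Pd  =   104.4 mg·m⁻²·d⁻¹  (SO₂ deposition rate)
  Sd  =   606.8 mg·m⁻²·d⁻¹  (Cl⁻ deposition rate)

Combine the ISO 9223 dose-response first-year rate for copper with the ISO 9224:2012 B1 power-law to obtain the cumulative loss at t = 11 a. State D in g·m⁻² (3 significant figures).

D(11) = 29.0 g·m⁻²

copper: f(T) = +0.126·(T−10) [T≤10 °C] = -0.7812
  Pd branch = 0.0053·Pd^0.26·e^(0.059·RH+f) = 0.1853 μm/a
  Cl⁻ term: 0.01025·606.8^0.27·exp(0.036·53+0.049·3.8) = 0.4695
  r_corr = 0.1853 + 0.4695 = 0.6548 μm/a
Long-term exponent b (ISO 9224 Table 2, B1) = 0.667
  D(11) = 0.6548 × 11^0.667 = 0.6548 × 4.95 = 3.241 μm
  Mass loss = 3.241 μm × 8.96 g/cm³ = 29.04 g·m⁻²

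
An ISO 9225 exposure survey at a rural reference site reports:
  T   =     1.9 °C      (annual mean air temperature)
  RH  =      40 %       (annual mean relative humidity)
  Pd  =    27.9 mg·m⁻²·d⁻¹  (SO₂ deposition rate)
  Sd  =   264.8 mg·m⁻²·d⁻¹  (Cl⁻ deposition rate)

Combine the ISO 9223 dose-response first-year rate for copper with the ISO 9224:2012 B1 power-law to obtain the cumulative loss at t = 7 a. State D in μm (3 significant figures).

copper: T≤10 °C ⇒ hinge +0.126·(1.9−10) = -1.0206
  Pd branch = 0.0053·Pd^0.26·e^(0.059·RH+f) = 0.04806 μm/a
  Sd branch = 0.01025·Sd^0.27·e^(0.036·RH+0.049·T) = 0.2142 μm/a
  sum: 0.04806 + 0.2142 → r_corr = 0.2622 μm/a
Long-term exponent b (ISO 9224 Table 2, B1) = 0.667
  D(7) = 0.2622 × 7^0.667 = 0.2622 × 3.662 = 0.9602 μm

D(7) = 0.960 μm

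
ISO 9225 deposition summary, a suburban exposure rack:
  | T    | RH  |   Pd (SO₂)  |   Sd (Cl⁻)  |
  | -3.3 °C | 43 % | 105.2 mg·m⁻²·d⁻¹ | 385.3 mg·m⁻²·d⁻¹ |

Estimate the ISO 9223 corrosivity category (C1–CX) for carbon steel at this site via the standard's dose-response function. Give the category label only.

C2

carbon steel: T≤10 °C ⇒ hinge +0.150·(-3.3−10) = -1.9950
  SO₂ term: 1.77·105.2^0.52·exp(0.02·43-1.9950) = 6.405
  Cl⁻ term: 0.102·385.3^0.62·exp(0.033·43+0.04·-3.3) = 14.82
  r_corr = 6.405 + 14.82 = 21.22 μm/a
21.2 μm/a falls in (1.3, 25] for carbon steel → category C2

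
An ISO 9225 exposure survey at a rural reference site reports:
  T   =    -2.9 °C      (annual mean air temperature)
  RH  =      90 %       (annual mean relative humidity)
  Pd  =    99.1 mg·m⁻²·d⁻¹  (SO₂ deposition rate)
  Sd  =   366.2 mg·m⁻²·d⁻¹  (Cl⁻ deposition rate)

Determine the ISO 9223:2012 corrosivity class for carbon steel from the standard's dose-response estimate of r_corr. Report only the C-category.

carbon steel: T≤10 °C ⇒ hinge +0.150·(-2.9−10) = -1.9350
  Pd branch = 1.77·Pd^0.52·e^(0.02·RH+f) = 16.88 μm/a
  Sd branch = 0.102·Sd^0.62·e^(0.033·RH+0.04·T) = 68.8 μm/a
  sum: 16.88 + 68.8 → r_corr = 85.68 μm/a
Category bounds: 80…200 μm/a bracket r_corr ⇒ C5

C5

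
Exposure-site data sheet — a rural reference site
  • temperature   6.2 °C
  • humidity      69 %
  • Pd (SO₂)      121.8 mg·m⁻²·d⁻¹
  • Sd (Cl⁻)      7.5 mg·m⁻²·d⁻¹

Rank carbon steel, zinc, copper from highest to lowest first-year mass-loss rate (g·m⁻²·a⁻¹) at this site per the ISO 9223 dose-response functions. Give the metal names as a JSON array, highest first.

["carbon steel", "zinc", "copper"]

carbon steel: temperature factor f = +0.150·(-3.8) = -0.5700
  SO₂ term: 1.77·121.8^0.52·exp(0.02·69-0.5700) = 48.34
  Cl⁻ term: 0.102·7.5^0.62·exp(0.033·69+0.04·6.2) = 4.444
  sum: 48.34 + 4.444 → r_corr = 52.78 μm/a
  mass loss = 52.78 μm/a × 7.85 g/cm³ = 414.3 g·m⁻²·a⁻¹
zinc: temperature factor f = +0.038·(-3.8) = -0.1444
  SO₂ term: 0.0129·121.8^0.44·exp(0.046·69-0.1444) = 2.208
  Sd branch = 0.0175·Sd^0.57·e^(0.008·RH+0.085·T) = 0.1623 μm/a
  sum: 2.208 + 0.1623 → r_corr = 2.37 μm/a
  mass loss = 2.37 μm/a × 7.14 g/cm³ = 16.92 g·m⁻²·a⁻¹
copper: T≤10 °C ⇒ hinge +0.126·(6.2−10) = -0.4788
  SO₂ term: 0.0053·121.8^0.26·exp(0.059·69-0.4788) = 0.6708
  Cl⁻ term: 0.01025·7.5^0.27·exp(0.036·69+0.049·6.2) = 0.2869
  sum: 0.6708 + 0.2869 → r_corr = 0.9577 μm/a
  mass loss = 0.9577 μm/a × 8.96 g/cm³ = 8.581 g·m⁻²·a⁻¹
Ordering by g·m⁻²·a⁻¹: carbon steel (414) > zinc (16.9) > copper (8.58)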